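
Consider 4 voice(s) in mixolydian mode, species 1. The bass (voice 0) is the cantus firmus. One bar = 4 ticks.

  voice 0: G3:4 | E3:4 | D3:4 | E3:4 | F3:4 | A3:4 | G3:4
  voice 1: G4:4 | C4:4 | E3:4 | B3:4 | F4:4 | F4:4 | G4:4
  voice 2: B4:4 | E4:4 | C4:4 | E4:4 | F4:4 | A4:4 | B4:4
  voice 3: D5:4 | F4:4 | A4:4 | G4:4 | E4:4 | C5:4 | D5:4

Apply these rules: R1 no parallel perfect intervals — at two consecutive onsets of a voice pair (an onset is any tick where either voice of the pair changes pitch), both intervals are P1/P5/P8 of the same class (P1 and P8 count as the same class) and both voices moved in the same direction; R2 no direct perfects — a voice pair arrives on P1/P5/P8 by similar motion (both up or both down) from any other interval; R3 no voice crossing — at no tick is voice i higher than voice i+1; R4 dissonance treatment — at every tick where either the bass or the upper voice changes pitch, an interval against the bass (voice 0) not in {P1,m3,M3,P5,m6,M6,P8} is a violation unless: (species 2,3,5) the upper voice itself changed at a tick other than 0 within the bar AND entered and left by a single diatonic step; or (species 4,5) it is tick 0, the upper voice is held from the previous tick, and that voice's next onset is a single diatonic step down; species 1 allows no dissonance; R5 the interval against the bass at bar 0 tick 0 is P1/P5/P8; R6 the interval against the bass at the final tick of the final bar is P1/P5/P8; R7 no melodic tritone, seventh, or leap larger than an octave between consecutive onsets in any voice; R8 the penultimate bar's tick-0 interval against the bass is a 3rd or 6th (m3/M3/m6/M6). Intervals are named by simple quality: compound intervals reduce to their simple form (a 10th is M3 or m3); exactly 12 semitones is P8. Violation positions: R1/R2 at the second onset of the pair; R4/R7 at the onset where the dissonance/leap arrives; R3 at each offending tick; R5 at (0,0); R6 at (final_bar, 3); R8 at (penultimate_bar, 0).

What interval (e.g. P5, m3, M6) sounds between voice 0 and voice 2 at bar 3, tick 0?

voice 0=E3 voice 2=E4 -> P8

P8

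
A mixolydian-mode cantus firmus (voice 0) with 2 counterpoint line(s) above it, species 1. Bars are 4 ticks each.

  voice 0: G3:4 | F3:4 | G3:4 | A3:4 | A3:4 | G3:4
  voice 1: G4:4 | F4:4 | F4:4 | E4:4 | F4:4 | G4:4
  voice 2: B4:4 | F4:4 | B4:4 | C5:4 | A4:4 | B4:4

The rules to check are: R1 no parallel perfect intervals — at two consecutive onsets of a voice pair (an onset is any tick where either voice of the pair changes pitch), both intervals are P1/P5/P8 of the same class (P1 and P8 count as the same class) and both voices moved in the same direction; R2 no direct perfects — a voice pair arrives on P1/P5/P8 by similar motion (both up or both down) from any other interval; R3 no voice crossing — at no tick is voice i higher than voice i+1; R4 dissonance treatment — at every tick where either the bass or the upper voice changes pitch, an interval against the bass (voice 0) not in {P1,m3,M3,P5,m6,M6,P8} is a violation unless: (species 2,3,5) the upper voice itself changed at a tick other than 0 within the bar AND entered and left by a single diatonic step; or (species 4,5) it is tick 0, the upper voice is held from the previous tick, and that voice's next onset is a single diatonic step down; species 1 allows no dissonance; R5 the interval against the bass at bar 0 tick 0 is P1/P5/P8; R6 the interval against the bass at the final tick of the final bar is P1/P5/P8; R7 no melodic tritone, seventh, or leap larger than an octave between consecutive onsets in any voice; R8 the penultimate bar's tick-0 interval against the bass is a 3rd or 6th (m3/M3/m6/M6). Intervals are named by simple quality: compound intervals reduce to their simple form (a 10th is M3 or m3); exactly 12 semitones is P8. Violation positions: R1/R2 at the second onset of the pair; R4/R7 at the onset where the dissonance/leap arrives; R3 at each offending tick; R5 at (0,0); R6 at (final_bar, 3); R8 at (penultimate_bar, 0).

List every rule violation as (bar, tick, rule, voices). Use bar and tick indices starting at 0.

(0, 0, R5, (0, 2))
(1, 0, R1, (0, 1))
(1, 0, R2, (0, 2))
(1, 0, R2, (1, 2))
(1, 0, R7, (2,))
(2, 0, R4, (0, 1))
(2, 0, R7, (2,))
(4, 0, R8, (0, 2))
(5, 3, R6, (0, 2))

bar 0: v0=G3 v1=G4 v2=B4 downbeat M3
bar 1: v0=F3 v1=F4 v2=F4 downbeat P8
bar 2: v0=G3 v1=F4 v2=B4 downbeat M3
bar 3: v0=A3 v1=E4 v2=C5 downbeat m3
bar 4: v0=A3 v1=F4 v2=A4 downbeat P8
bar 5: v0=G3 v1=G4 v2=B4 downbeat M3
  -> R5 @ bar 0 tick 0 v(0, 2): opens on M3
  -> R1 @ bar 1 tick 0 v(0, 1): G3/G4 P8 -> F3/F4 P8 similar
  -> R2 @ bar 1 tick 0 v(0, 2): G3/B4 M3 -> F3/F4 P8 similar
  -> R2 @ bar 1 tick 0 v(1, 2): G4/B4 M3 -> F4/F4 P1 similar
  -> R7 @ bar 1 tick 0 v(2,): B4->F4 leap 6st
  -> R4 @ bar 2 tick 0 v(0, 1): G3/F4 m7 untreated
  -> R7 @ bar 2 tick 0 v(2,): F4->B4 leap 6st
  -> R8 @ bar 4 tick 0 v(0, 2): penult P8 not 3rd/6th
  -> R6 @ bar 5 tick 3 v(0, 2): closes on M3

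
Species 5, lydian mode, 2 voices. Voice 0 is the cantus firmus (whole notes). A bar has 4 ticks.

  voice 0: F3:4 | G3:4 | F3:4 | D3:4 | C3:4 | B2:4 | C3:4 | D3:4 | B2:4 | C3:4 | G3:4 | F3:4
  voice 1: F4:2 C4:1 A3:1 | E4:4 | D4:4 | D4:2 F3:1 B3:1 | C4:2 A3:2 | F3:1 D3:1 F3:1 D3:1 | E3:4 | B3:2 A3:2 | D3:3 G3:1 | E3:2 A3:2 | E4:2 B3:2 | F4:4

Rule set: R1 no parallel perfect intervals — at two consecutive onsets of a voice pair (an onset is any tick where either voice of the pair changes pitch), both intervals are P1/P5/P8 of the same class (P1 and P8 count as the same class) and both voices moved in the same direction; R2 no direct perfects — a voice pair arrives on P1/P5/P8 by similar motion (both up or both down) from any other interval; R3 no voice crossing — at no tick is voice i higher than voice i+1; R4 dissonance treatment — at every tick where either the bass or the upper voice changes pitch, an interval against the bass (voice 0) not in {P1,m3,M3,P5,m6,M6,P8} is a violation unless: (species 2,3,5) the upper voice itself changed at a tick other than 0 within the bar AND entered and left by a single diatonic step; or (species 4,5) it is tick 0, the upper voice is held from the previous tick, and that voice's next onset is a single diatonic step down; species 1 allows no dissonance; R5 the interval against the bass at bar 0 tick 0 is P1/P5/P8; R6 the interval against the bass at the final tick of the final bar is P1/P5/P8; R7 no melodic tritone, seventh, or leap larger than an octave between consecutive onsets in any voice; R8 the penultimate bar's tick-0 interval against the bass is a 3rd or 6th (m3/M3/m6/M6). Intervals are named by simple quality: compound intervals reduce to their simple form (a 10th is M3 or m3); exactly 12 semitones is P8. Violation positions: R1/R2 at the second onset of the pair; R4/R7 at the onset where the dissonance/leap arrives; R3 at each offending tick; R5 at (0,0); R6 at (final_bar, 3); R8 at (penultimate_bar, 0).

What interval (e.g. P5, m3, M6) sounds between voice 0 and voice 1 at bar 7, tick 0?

M6

voice 0=D3 voice 1=B3 -> M6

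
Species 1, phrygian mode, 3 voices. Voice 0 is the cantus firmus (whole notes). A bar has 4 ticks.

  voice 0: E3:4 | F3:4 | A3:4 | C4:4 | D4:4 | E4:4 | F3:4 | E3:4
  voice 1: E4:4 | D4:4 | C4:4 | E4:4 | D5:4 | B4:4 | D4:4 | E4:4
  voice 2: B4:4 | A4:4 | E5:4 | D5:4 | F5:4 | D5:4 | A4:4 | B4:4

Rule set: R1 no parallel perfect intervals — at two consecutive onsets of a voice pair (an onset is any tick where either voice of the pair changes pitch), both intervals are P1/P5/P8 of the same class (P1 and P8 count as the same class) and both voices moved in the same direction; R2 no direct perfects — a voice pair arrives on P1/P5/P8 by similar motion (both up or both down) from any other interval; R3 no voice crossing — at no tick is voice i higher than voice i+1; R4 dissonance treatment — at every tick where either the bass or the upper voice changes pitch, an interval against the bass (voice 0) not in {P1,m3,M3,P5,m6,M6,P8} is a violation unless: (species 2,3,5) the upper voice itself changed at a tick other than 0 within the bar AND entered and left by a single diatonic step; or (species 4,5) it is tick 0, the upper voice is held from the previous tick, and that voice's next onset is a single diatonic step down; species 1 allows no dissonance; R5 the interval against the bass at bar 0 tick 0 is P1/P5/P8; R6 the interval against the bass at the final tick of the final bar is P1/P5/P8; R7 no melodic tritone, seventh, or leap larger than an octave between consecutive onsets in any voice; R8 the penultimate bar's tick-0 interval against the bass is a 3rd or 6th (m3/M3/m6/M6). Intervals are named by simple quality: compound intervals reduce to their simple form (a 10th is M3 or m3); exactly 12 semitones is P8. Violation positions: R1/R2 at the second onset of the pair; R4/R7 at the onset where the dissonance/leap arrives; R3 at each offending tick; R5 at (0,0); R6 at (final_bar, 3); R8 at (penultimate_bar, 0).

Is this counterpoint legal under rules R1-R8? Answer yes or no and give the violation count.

No (9 violations)

bar 0: v0=E3 v1=E4 v2=B4 (P5)
bar 1: v0=F3 v1=D4 v2=A4 (M3)
bar 2: v0=A3 v1=C4 v2=E5 (P5)
bar 3: v0=C4 v1=E4 v2=D5 (M2)
bar 4: v0=D4 v1=D5 v2=F5 (m3)
bar 5: v0=E4 v1=B4 v2=D5 (m7)
bar 6: v0=F3 v1=D4 v2=A4 (M3)
bar 7: v0=E3 v1=E4 v2=B4 (P5)
  R1 @ bar1.0: E4/B4 P5 -> D4/A4 P5 similar
  R2 @ bar2.0: F3/A4 M3 -> A3/E5 P5 similar
  R4 @ bar3.0: C4/D5 M2 untreated
  R2 @ bar4.0: C4/E4 M3 -> D4/D5 P8 similar
  R7 @ bar4.0: E4->D5 leap 10st
  R4 @ bar5.0: E4/D5 m7 untreated
  R2 @ bar6.0: B4/D5 m3 -> D4/A4 P5 similar
  R7 @ bar6.0: E4->F3 leap 11st
  R1 @ bar7.0: D4/A4 P5 -> E4/B4 P5 similar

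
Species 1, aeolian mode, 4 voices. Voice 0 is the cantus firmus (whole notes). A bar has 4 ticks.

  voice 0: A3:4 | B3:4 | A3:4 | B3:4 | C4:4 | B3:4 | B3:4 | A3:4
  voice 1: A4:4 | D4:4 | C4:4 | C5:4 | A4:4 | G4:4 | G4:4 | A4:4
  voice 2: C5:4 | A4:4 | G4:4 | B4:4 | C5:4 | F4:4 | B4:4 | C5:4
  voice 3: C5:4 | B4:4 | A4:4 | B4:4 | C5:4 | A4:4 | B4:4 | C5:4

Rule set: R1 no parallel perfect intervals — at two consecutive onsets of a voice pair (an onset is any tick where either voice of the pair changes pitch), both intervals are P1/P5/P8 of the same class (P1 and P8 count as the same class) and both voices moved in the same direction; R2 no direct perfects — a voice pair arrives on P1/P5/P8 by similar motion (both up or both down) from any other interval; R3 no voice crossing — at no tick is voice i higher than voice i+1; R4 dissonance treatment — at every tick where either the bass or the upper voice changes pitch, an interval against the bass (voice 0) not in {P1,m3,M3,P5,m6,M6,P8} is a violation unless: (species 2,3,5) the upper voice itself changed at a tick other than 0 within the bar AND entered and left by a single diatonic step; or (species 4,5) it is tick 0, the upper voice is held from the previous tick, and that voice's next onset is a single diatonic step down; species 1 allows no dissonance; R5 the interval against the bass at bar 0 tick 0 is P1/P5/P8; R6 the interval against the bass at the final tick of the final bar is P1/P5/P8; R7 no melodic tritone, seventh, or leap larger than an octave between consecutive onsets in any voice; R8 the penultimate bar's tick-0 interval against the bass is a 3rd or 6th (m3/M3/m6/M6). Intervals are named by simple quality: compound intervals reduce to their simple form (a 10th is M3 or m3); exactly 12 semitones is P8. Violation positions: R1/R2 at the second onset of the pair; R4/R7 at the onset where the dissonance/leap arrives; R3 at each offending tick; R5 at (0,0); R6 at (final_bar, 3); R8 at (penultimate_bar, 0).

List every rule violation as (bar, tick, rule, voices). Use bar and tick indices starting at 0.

bar 0: v0=A3 v1=A4 v2=C5 v3=C5 downbeat m3
bar 1: v0=B3 v1=D4 v2=A4 v3=B4 downbeat P8
bar 2: v0=A3 v1=C4 v2=G4 v3=A4 downbeat P8
bar 3: v0=B3 v1=C5 v2=B4 v3=B4 downbeat P8
bar 4: v0=C4 v1=A4 v2=C5 v3=C5 downbeat P8
bar 5: v0=B3 v1=G4 v2=F4 v3=A4 downbeat m7
bar 6: v0=B3 v1=G4 v2=B4 v3=B4 downbeat P8
bar 7: v0=A3 v1=A4 v2=C5 v3=C5 downbeat m3
  -> R5 @ bar 0 tick 0 v(0, 2): opens on m3
  -> R5 @ bar 0 tick 0 v(0, 3): opens on m3
  -> R2 @ bar 1 tick 0 v(1, 2): A4/C5 m3 -> D4/A4 P5 similar
  -> R4 @ bar 1 tick 0 v(0, 2): B3/A4 m7 untreated
  -> R1 @ bar 2 tick 0 v(0, 3): B3/B4 P8 -> A3/A4 P8 similar
  -> R1 @ bar 2 tick 0 v(1, 2): D4/A4 P5 -> C4/G4 P5 similar
  -> R4 @ bar 2 tick 0 v(0, 2): A3/G4 m7 untreated
  -> R1 @ bar 3 tick 0 v(0, 3): A3/A4 P8 -> B3/B4 P8 similar
  -> R2 @ bar 3 tick 0 v(0, 2): A3/G4 m7 -> B3/B4 P8 similar
  -> R2 @ bar 3 tick 0 v(2, 3): G4/A4 M2 -> B4/B4 P1 similar
  -> R3 @ bar 3 tick 0 v(1, 2): C5 above B4
  -> R4 @ bar 3 tick 0 v(0, 1): B3/C5 m2 untreated
  -> R3 @ bar 3 tick 1 v(1, 2): C5 above B4
  -> R3 @ bar 3 tick 2 v(1, 2): C5 above B4
  -> R3 @ bar 3 tick 3 v(1, 2): C5 above B4
  -> R1 @ bar 4 tick 0 v(0, 2): B3/B4 P8 -> C4/C5 P8 similar
  -> R1 @ bar 4 tick 0 v(0, 3): B3/B4 P8 -> C4/C5 P8 similar
  -> R1 @ bar 4 tick 0 v(2, 3): B4/B4 P1 -> C5/C5 P1 similar
  -> R3 @ bar 5 tick 0 v(1, 2): G4 above F4
  -> R4 @ bar 5 tick 0 v(0, 2): B3/F4 TT untreated
  -> R4 @ bar 5 tick 0 v(0, 3): B3/A4 m7 untreated
  -> R3 @ bar 5 tick 1 v(1, 2): G4 above F4
  -> R3 @ bar 5 tick 2 v(1, 2): G4 above F4
  -> R3 @ bar 5 tick 3 v(1, 2): G4 above F4
  -> R2 @ bar 6 tick 0 v(2, 3): F4/A4 M3 -> B4/B4 P1 similar
  -> R7 @ bar 6 tick 0 v(2,): F4->B4 leap 6st
  -> R8 @ bar 6 tick 0 v(0, 2): penult P8 not 3rd/6th
  -> R8 @ bar 6 tick 0 v(0, 3): penult P8 not 3rd/6th
  -> R1 @ bar 7 tick 0 v(2, 3): B4/B4 P1 -> C5/C5 P1 similar
  -> R6 @ bar 7 tick 3 v(0, 2): closes on m3
  -> R6 @ bar 7 tick 3 v(0, 3): closes on m3

(0, 0, R5, (0, 2))
(0, 0, R5, (0, 3))
(1, 0, R2, (1, 2))
(1, 0, R4, (0, 2))
(2, 0, R1, (0, 3))
(2, 0, R1, (1, 2))
(2, 0, R4, (0, 2))
(3, 0, R1, (0, 3))
(3, 0, R2, (0, 2))
(3, 0, R2, (2, 3))
(3, 0, R3, (1, 2))
(3, 0, R4, (0, 1))
(3, 1, R3, (1, 2))
(3, 2, R3, (1, 2))
(3, 3, R3, (1, 2))
(4, 0, R1, (0, 2))
(4, 0, R1, (0, 3))
(4, 0, R1, (2, 3))
(5, 0, R3, (1, 2))
(5, 0, R4, (0, 2))
(5, 0, R4, (0, 3))
(5, 1, R3, (1, 2))
(5, 2, R3, (1, 2))
(5, 3, R3, (1, 2))
(6, 0, R2, (2, 3))
(6, 0, R7, (2,))
(6, 0, R8, (0, 2))
(6, 0, R8, (0, 3))
(7, 0, R1, (2, 3))
(7, 3, R6, (0, 2))
(7, 3, R6, (0, 3))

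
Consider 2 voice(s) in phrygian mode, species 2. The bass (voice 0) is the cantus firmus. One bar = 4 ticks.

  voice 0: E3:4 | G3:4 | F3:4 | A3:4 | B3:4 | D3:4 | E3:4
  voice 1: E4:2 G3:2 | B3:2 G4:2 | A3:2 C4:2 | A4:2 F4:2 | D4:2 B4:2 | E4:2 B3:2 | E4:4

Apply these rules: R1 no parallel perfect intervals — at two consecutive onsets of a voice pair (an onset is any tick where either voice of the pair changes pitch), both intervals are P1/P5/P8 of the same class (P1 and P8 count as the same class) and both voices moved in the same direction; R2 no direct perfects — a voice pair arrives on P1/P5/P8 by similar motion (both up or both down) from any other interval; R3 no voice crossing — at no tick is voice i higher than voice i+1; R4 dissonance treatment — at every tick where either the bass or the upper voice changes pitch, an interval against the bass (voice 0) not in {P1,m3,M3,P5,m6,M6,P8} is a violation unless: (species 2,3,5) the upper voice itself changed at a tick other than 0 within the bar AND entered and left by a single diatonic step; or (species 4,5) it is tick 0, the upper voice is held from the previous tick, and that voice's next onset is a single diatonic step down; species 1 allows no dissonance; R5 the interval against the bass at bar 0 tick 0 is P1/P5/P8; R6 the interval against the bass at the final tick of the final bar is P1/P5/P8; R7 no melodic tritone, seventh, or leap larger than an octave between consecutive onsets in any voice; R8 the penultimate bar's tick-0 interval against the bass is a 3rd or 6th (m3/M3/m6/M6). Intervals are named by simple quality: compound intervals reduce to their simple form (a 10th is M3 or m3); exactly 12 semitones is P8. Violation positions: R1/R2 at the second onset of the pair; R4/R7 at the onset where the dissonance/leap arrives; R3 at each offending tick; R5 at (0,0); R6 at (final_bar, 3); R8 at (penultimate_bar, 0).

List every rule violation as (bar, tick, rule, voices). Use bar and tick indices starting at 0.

bar 0: v0=E3 v1=E4 downbeat P8
bar 1: v0=G3 v1=B3 downbeat M3
bar 2: v0=F3 v1=A3 downbeat M3
bar 3: v0=A3 v1=A4 downbeat P8
bar 4: v0=B3 v1=D4 downbeat m3
bar 5: v0=D3 v1=E4 downbeat M2
bar 6: v0=E3 v1=E4 downbeat P8
  -> R7 @ bar 2 tick 0 v(1,): G4->A3 leap 10st
  -> R2 @ bar 3 tick 0 v(0, 1): F3/C4 P5 -> A3/A4 P8 similar
  -> R4 @ bar 5 tick 0 v(0, 1): D3/E4 M2 untreated
  -> R8 @ bar 5 tick 0 v(0, 1): penult M2 not 3rd/6th
  -> R2 @ bar 6 tick 0 v(0, 1): D3/B3 M6 -> E3/E4 P8 similar

(2, 0, R7, (1,))
(3, 0, R2, (0, 1))
(5, 0, R4, (0, 1))
(5, 0, R8, (0, 1))
(6, 0, R2, (0, 1))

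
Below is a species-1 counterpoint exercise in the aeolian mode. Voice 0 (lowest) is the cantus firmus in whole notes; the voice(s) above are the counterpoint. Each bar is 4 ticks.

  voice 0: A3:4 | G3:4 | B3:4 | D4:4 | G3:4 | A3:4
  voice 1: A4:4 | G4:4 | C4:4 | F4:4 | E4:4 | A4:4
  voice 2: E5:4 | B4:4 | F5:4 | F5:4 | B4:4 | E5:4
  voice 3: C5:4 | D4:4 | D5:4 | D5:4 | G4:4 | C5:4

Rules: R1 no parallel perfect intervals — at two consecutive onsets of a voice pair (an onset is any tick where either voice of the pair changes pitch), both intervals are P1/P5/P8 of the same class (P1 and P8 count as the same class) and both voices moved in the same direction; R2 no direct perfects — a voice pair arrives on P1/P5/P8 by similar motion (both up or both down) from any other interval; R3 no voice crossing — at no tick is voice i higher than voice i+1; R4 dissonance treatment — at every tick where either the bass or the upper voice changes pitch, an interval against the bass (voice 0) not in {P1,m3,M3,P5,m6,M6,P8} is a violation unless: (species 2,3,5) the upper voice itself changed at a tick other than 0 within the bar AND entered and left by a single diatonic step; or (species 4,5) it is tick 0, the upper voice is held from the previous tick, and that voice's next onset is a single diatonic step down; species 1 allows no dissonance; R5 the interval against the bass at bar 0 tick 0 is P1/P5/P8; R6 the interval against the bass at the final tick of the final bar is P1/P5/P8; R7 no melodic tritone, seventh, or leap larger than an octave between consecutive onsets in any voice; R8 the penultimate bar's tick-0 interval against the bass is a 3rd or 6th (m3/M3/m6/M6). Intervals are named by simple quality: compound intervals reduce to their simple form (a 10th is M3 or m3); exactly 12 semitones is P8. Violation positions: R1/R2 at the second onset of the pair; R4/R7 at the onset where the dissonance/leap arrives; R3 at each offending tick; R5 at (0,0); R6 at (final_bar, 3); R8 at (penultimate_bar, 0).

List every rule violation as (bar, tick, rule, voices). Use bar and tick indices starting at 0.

bar 0: v0=A3 v1=A4 v2=E5 v3=C5 downbeat m3
bar 1: v0=G3 v1=G4 v2=B4 v3=D4 downbeat P5
bar 2: v0=B3 v1=C4 v2=F5 v3=D5 downbeat m3
bar 3: v0=D4 v1=F4 v2=F5 v3=D5 downbeat P8
bar 4: v0=G3 v1=E4 v2=B4 v3=G4 downbeat P8
bar 5: v0=A3 v1=A4 v2=E5 v3=C5 downbeat m3
  -> R3 @ bar 0 tick 0 v(2, 3): E5 above C5
  -> R5 @ bar 0 tick 0 v(0, 3): opens on m3
  -> R3 @ bar 0 tick 1 v(2, 3): E5 above C5
  -> R3 @ bar 0 tick 2 v(2, 3): E5 above C5
  -> R3 @ bar 0 tick 3 v(2, 3): E5 above C5
  -> R1 @ bar 1 tick 0 v(0, 1): A3/A4 P8 -> G3/G4 P8 similar
  -> R2 @ bar 1 tick 0 v(0, 3): A3/C5 m3 -> G3/D4 P5 similar
  -> R3 @ bar 1 tick 0 v(2, 3): B4 above D4
  -> R7 @ bar 1 tick 0 v(3,): C5->D4 leap 10st
  -> R3 @ bar 1 tick 1 v(2, 3): B4 above D4
  -> R3 @ bar 1 tick 2 v(2, 3): B4 above D4
  -> R3 @ bar 1 tick 3 v(2, 3): B4 above D4
  -> R3 @ bar 2 tick 0 v(2, 3): F5 above D5
  -> R4 @ bar 2 tick 0 v(0, 1): B3/C4 m2 untreated
  -> R4 @ bar 2 tick 0 v(0, 2): B3/F5 TT untreated
  -> R7 @ bar 2 tick 0 v(2,): B4->F5 leap 6st
  -> R3 @ bar 2 tick 1 v(2, 3): F5 above D5
  -> R3 @ bar 2 tick 2 v(2, 3): F5 above D5
  -> R3 @ bar 2 tick 3 v(2, 3): F5 above D5
  -> R3 @ bar 3 tick 0 v(2, 3): F5 above D5
  -> R3 @ bar 3 tick 1 v(2, 3): F5 above D5
  -> R3 @ bar 3 tick 2 v(2, 3): F5 above D5
  -> R3 @ bar 3 tick 3 v(2, 3): F5 above D5
  -> R1 @ bar 4 tick 0 v(0, 3): D4/D5 P8 -> G3/G4 P8 similar
  -> R2 @ bar 4 tick 0 v(1, 2): F4/F5 P8 -> E4/B4 P5 similar
  -> R3 @ bar 4 tick 0 v(2, 3): B4 above G4
  -> R7 @ bar 4 tick 0 v(2,): F5->B4 leap 6st
  -> R8 @ bar 4 tick 0 v(0, 3): penult P8 not 3rd/6th
  -> R3 @ bar 4 tick 1 v(2, 3): B4 above G4
  -> R3 @ bar 4 tick 2 v(2, 3): B4 above G4
  -> R3 @ bar 4 tick 3 v(2, 3): B4 above G4
  -> R1 @ bar 5 tick 0 v(1, 2): E4/B4 P5 -> A4/E5 P5 similar
  -> R2 @ bar 5 tick 0 v(0, 1): G3/E4 M6 -> A3/A4 P8 similar
  -> R2 @ bar 5 tick 0 v(0, 2): G3/B4 M3 -> A3/E5 P5 similar
  -> R3 @ bar 5 tick 0 v(2, 3): E5 above C5
  -> R3 @ bar 5 tick 1 v(2, 3): E5 above C5
  -> R3 @ bar 5 tick 2 v(2, 3): E5 above C5
  -> R3 @ bar 5 tick 3 v(2, 3): E5 above C5
  -> R6 @ bar 5 tick 3 v(0, 3): closes on m3

(0, 0, R3, (2, 3))
(0, 0, R5, (0, 3))
(0, 1, R3, (2, 3))
(0, 2, R3, (2, 3))
(0, 3, R3, (2, 3))
(1, 0, R1, (0, 1))
(1, 0, R2, (0, 3))
(1, 0, R3, (2, 3))
(1, 0, R7, (3,))
(1, 1, R3, (2, 3))
(1, 2, R3, (2, 3))
(1, 3, R3, (2, 3))
(2, 0, R3, (2, 3))
(2, 0, R4, (0, 1))
(2, 0, R4, (0, 2))
(2, 0, R7, (2,))
(2, 1, R3, (2, 3))
(2, 2, R3, (2, 3))
(2, 3, R3, (2, 3))
(3, 0, R3, (2, 3))
(3, 1, R3, (2, 3))
(3, 2, R3, (2, 3))
(3, 3, R3, (2, 3))
(4, 0, R1, (0, 3))
(4, 0, R2, (1, 2))
(4, 0, R3, (2, 3))
(4, 0, R7, (2,))
(4, 0, R8, (0, 3))
(4, 1, R3, (2, 3))
(4, 2, R3, (2, 3))
(4, 3, R3, (2, 3))
(5, 0, R1, (1, 2))
(5, 0, R2, (0, 1))
(5, 0, R2, (0, 2))
(5, 0, R3, (2, 3))
(5, 1, R3, (2, 3))
(5, 2, R3, (2, 3))
(5, 3, R3, (2, 3))
(5, 3, R6, (0, 3))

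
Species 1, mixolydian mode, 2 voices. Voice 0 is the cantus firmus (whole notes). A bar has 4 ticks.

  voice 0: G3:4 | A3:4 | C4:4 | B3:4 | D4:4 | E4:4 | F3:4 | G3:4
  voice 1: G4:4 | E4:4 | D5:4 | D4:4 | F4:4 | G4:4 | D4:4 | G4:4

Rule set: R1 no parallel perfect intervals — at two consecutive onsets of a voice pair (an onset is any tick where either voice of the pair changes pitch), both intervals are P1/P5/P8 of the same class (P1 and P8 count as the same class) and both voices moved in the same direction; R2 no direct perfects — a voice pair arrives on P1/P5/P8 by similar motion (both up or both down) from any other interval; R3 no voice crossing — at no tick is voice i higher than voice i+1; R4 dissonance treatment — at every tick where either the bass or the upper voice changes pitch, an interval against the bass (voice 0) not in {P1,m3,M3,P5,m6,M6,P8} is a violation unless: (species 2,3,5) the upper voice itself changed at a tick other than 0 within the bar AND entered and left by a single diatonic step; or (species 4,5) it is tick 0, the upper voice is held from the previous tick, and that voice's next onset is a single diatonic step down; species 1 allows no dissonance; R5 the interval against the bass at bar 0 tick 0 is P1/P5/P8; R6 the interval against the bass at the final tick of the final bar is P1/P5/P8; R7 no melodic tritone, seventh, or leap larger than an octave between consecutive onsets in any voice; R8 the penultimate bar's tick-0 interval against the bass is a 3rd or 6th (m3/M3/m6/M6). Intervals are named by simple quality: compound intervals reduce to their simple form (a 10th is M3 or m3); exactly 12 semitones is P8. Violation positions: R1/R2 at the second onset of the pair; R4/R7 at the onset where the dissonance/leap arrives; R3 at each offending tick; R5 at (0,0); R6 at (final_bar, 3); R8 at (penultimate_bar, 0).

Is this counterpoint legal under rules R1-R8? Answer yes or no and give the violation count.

bar 0: v0=G3 v1=G4 (P8)
bar 1: v0=A3 v1=E4 (P5)
bar 2: v0=C4 v1=D5 (M2)
bar 3: v0=B3 v1=D4 (m3)
bar 4: v0=D4 v1=F4 (m3)
bar 5: v0=E4 v1=G4 (m3)
bar 6: v0=F3 v1=D4 (M6)
bar 7: v0=G3 v1=G4 (P8)
  R4 @ bar2.0: C4/D5 M2 untreated
  R7 @ bar2.0: E4->D5 leap 10st
  R7 @ bar6.0: E4->F3 leap 11st
  R2 @ bar7.0: F3/D4 M6 -> G3/G4 P8 similar

No (4 violations)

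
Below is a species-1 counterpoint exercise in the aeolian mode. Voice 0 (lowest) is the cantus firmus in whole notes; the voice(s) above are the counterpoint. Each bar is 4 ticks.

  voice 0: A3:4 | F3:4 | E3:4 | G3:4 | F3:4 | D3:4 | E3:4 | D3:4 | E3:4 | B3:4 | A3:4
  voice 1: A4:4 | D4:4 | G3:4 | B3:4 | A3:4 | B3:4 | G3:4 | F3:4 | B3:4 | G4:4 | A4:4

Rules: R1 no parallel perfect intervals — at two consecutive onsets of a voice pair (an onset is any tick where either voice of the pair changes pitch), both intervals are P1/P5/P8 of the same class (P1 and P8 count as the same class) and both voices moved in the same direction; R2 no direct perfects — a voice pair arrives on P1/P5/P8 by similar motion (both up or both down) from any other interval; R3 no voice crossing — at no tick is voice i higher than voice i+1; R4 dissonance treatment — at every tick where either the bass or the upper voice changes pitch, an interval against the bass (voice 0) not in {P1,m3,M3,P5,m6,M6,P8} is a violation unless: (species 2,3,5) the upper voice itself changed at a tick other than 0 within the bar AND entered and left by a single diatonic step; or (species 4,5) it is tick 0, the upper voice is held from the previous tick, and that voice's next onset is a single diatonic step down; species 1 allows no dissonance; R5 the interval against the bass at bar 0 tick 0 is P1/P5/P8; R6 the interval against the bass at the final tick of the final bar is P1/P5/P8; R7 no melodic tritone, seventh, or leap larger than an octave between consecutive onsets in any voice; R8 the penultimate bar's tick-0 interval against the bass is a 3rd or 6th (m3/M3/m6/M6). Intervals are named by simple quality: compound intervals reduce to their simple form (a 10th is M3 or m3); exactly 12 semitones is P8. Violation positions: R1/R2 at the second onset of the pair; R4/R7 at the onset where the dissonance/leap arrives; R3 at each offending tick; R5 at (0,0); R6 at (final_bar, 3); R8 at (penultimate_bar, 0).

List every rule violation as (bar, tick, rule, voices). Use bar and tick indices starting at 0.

bar 0: v0=A3 v1=A4 downbeat P8
bar 1: v0=F3 v1=D4 downbeat M6
bar 2: v0=E3 v1=G3 downbeat m3
bar 3: v0=G3 v1=B3 downbeat M3
bar 4: v0=F3 v1=A3 downbeat M3
bar 5: v0=D3 v1=B3 downbeat M6
bar 6: v0=E3 v1=G3 downbeat m3
bar 7: v0=D3 v1=F3 downbeat m3
bar 8: v0=E3 v1=B3 downbeat P5
bar 9: v0=B3 v1=G4 downbeat m6
bar 10: v0=A3 v1=A4 downbeat P8
  -> R2 @ bar 8 tick 0 v(0, 1): D3/F3 m3 -> E3/B3 P5 similar
  -> R7 @ bar 8 tick 0 v(1,): F3->B3 leap 6st

(8, 0, R2, (0, 1))
(8, 0, R7, (1,))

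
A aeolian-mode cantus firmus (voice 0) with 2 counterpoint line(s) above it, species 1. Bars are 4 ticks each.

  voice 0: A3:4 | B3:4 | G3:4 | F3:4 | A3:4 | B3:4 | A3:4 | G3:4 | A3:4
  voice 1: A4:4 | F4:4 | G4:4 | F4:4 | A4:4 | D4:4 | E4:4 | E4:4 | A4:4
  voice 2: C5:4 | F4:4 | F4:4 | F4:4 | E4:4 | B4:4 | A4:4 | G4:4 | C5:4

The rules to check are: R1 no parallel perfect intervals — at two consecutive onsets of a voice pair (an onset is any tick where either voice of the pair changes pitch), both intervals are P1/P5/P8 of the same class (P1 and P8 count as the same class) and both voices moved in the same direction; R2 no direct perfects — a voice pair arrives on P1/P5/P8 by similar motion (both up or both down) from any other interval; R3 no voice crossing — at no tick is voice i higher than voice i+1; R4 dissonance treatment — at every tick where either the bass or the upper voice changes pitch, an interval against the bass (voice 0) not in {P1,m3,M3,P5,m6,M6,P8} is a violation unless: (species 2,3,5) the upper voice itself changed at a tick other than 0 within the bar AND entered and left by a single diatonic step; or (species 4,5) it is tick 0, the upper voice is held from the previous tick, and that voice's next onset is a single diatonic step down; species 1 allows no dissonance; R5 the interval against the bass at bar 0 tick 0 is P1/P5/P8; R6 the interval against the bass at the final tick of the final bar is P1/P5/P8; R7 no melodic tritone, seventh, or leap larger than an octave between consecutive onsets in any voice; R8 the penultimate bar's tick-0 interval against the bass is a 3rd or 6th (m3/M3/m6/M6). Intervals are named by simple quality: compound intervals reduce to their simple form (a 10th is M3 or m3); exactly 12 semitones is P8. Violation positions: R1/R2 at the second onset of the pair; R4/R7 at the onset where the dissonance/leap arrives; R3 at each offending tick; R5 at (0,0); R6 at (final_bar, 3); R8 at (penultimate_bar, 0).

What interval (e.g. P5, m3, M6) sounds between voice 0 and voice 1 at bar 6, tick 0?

P5

voice 0=A3 voice 1=E4 -> P5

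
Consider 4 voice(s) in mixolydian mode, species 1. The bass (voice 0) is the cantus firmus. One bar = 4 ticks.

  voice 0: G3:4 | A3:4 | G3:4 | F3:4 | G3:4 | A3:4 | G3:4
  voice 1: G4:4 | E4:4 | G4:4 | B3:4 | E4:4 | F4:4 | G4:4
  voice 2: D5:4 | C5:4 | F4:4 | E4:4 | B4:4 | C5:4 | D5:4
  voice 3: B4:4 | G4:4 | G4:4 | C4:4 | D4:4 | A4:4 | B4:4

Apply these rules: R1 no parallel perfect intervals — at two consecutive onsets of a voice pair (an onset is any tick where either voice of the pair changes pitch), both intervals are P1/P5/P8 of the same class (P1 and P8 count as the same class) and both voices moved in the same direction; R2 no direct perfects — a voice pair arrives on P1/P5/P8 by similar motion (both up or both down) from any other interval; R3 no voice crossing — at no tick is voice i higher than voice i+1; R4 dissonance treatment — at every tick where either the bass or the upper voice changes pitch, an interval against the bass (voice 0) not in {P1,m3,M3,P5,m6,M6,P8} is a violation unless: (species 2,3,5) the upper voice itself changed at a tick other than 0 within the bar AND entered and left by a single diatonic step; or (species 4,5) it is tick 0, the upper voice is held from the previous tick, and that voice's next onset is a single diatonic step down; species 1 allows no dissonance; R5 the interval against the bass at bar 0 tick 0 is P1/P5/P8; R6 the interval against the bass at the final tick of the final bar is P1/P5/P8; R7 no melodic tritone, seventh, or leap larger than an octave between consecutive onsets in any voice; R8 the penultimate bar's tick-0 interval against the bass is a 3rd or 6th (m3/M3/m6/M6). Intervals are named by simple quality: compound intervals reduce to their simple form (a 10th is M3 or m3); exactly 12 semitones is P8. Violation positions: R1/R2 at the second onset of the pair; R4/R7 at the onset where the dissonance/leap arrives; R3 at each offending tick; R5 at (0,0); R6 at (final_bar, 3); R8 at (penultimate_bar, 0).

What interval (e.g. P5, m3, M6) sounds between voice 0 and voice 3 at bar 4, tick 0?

voice 0=G3 voice 3=D4 -> P5

P5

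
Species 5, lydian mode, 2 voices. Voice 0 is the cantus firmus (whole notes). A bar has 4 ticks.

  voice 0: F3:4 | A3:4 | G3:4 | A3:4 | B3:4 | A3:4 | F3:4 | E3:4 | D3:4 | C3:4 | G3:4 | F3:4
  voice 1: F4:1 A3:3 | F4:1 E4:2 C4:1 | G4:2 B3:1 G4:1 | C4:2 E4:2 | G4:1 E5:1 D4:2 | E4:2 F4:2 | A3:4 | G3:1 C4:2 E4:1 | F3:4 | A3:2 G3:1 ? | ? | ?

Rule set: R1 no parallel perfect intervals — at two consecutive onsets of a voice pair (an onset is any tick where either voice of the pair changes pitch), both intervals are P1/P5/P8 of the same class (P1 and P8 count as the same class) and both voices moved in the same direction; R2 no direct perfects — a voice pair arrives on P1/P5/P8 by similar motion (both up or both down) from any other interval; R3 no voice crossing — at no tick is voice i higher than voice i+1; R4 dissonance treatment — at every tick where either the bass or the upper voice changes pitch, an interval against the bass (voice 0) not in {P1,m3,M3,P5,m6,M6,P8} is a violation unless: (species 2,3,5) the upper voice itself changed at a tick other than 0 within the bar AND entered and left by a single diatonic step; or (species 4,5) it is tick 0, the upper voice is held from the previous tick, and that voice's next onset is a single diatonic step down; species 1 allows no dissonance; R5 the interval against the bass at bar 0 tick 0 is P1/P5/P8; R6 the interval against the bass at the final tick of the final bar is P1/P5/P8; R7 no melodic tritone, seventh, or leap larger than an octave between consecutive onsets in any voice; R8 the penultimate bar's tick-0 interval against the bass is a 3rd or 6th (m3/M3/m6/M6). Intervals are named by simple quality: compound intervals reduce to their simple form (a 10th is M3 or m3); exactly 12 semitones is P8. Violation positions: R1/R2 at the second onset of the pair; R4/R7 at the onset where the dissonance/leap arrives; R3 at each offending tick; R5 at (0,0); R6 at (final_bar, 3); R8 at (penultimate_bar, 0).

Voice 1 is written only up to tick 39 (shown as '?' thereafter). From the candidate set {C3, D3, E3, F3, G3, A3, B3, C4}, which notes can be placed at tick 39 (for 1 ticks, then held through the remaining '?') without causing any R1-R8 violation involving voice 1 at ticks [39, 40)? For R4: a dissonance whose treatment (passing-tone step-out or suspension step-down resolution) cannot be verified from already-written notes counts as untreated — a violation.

C3: legal
D3: violates R4
E3: legal
F3: violates R4
G3: legal
A3: legal
B3: violates R4
C4: legal

{A3, C3, C4, E3, G3}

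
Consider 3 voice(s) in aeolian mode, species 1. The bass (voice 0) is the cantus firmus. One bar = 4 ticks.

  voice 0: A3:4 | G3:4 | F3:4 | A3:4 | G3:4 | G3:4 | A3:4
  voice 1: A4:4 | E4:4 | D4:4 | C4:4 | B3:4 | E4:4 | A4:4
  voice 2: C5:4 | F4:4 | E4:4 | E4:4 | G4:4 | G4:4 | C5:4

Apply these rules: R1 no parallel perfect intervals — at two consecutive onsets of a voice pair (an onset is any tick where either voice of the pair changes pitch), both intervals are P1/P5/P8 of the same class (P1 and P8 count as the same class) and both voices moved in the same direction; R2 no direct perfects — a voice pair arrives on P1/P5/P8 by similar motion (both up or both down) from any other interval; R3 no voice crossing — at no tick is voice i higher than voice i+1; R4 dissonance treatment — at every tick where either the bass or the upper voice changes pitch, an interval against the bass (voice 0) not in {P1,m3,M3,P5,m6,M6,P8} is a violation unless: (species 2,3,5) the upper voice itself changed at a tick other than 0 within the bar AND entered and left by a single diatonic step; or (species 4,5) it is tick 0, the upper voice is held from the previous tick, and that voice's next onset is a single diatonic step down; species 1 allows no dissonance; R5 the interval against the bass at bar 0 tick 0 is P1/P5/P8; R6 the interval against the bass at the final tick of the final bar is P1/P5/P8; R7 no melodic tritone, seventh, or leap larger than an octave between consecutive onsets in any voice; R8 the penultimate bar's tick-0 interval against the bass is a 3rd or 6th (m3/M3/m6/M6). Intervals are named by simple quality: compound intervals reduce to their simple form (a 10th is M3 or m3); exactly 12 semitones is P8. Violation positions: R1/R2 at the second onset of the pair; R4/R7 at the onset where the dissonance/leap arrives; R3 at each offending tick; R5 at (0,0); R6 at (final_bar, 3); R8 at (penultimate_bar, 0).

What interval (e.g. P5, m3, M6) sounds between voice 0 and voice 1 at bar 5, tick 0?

voice 0=G3 voice 1=E4 -> M6

M6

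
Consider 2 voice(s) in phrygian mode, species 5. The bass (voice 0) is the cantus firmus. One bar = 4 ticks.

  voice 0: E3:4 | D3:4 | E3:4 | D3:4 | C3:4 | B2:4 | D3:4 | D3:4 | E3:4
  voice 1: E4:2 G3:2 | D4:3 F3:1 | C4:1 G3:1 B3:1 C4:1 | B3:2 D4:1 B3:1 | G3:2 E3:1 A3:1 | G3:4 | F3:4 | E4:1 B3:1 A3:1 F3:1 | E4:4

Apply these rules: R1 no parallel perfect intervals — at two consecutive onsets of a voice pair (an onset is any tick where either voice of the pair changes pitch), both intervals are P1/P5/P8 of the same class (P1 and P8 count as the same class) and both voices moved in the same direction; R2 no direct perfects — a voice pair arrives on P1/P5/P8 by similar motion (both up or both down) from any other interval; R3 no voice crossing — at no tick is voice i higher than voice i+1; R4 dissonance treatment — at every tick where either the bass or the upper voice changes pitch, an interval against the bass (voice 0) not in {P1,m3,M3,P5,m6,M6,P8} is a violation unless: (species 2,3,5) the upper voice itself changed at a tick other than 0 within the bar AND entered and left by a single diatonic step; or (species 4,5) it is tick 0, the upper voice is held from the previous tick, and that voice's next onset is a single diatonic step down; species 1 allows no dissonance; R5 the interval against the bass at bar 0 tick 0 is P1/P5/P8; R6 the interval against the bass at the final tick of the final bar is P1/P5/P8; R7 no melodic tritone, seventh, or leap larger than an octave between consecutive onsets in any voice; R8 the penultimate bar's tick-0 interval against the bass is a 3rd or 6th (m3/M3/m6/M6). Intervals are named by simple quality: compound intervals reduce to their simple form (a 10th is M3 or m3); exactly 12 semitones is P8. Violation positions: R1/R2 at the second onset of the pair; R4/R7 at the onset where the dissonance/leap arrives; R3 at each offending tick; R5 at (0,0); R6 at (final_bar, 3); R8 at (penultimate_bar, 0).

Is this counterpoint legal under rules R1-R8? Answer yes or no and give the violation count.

No (6 violations)

bar 0: v0=E3 v1=E4 (P8)
bar 1: v0=D3 v1=D4 (P8)
bar 2: v0=E3 v1=C4 (m6)
bar 3: v0=D3 v1=B3 (M6)
bar 4: v0=C3 v1=G3 (P5)
bar 5: v0=B2 v1=G3 (m6)
bar 6: v0=D3 v1=F3 (m3)
bar 7: v0=D3 v1=E4 (M2)
bar 8: v0=E3 v1=E4 (P8)
  R2 @ bar4.0: D3/B3 M6 -> C3/G3 P5 similar
  R4 @ bar7.0: D3/E4 M2 untreated
  R7 @ bar7.0: F3->E4 leap 11st
  R8 @ bar7.0: penult M2 not 3rd/6th
  R2 @ bar8.0: D3/F3 m3 -> E3/E4 P8 similar
  R7 @ bar8.0: F3->E4 leap 11st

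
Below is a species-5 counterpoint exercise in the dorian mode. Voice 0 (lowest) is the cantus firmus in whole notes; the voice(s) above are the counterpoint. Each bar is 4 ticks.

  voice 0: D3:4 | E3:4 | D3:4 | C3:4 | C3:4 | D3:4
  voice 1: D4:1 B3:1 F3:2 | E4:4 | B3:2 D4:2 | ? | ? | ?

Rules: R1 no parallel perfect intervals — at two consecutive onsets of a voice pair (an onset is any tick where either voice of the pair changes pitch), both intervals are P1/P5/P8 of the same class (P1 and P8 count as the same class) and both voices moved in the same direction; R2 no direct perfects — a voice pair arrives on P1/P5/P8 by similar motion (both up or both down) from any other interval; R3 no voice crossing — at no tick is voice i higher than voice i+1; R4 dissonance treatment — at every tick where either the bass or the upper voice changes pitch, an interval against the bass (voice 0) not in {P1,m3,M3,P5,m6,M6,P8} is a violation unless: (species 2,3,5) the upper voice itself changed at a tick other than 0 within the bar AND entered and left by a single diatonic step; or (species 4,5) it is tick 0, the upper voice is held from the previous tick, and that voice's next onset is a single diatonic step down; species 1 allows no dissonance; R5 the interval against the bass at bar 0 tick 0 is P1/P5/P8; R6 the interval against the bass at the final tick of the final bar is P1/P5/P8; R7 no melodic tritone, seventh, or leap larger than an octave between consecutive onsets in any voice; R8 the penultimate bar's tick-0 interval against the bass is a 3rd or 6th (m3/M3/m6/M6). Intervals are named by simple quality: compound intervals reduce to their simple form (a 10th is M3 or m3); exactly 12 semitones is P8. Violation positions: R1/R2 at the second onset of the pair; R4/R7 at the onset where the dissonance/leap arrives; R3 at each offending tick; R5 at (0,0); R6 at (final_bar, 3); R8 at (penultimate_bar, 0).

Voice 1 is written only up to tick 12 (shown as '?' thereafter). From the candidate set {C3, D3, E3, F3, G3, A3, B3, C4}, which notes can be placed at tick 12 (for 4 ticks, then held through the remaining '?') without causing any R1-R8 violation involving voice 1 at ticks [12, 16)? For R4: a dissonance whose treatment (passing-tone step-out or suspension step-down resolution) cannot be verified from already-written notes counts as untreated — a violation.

{A3}

C3: violates R1,R7
D3: violates R4
E3: violates R7
F3: violates R4
G3: violates R2
A3: legal
B3: violates R4
C4: violates R1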